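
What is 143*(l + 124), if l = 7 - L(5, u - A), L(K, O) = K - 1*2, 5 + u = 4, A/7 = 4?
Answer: 18304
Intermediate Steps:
A = 28 (A = 7*4 = 28)
u = -1 (u = -5 + 4 = -1)
L(K, O) = -2 + K (L(K, O) = K - 2 = -2 + K)
l = 4 (l = 7 - (-2 + 5) = 7 - 1*3 = 7 - 3 = 4)
143*(l + 124) = 143*(4 + 124) = 143*128 = 18304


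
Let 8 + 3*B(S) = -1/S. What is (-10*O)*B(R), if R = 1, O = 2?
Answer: 60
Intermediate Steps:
B(S) = -8/3 - 1/(3*S) (B(S) = -8/3 + (-1/S)/3 = -8/3 - 1/(3*S))
(-10*O)*B(R) = (-10*2)*((⅓)*(-1 - 8*1)/1) = -20*(-1 - 8)/3 = -20*(-9)/3 = -20*(-3) = 60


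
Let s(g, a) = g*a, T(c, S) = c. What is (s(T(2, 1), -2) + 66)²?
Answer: 3844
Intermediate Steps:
s(g, a) = a*g
(s(T(2, 1), -2) + 66)² = (-2*2 + 66)² = (-4 + 66)² = 62² = 3844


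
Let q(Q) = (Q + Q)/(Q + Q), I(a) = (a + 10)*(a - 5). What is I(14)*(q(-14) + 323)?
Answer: 69984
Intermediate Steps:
I(a) = (-5 + a)*(10 + a) (I(a) = (10 + a)*(-5 + a) = (-5 + a)*(10 + a))
q(Q) = 1 (q(Q) = (2*Q)/((2*Q)) = (2*Q)*(1/(2*Q)) = 1)
I(14)*(q(-14) + 323) = (-50 + 14² + 5*14)*(1 + 323) = (-50 + 196 + 70)*324 = 216*324 = 69984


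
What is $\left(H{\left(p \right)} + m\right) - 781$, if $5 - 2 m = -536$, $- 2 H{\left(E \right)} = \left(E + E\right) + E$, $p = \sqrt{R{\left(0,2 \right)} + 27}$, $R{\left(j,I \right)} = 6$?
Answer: $- \frac{1021}{2} - \frac{3 \sqrt{33}}{2} \approx -519.12$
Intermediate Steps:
$p = \sqrt{33}$ ($p = \sqrt{6 + 27} = \sqrt{33} \approx 5.7446$)
$H{\left(E \right)} = - \frac{3 E}{2}$ ($H{\left(E \right)} = - \frac{\left(E + E\right) + E}{2} = - \frac{2 E + E}{2} = - \frac{3 E}{2}$)
$m = \frac{541}{2}$ ($m = \frac{5}{2} - -268 = \frac{5}{2} + 268 = \frac{541}{2} \approx 270.5$)
$\left(H{\left(p \right)} + m\right) - 781 = \left(- \frac{3 \sqrt{33}}{2} + \frac{541}{2}\right) - 781 = \left(\frac{541}{2} - \frac{3 \sqrt{33}}{2}\right) - 781 = - \frac{1021}{2} - \frac{3 \sqrt{33}}{2}$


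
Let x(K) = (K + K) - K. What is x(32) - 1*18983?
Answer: -18951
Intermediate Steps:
x(K) = K (x(K) = 2*K - K = K)
x(32) - 1*18983 = 32 - 1*18983 = 32 - 18983 = -18951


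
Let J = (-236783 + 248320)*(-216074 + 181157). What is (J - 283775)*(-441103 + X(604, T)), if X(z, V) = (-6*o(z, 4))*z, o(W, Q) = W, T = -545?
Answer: 1060208363398796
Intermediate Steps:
J = -402837429 (J = 11537*(-34917) = -402837429)
X(z, V) = -6*z² (X(z, V) = (-6*z)*z = -6*z²)
(J - 283775)*(-441103 + X(604, T)) = (-402837429 - 283775)*(-441103 - 6*604²) = -403121204*(-441103 - 6*364816) = -403121204*(-441103 - 2188896) = -403121204*(-2629999) = 1060208363398796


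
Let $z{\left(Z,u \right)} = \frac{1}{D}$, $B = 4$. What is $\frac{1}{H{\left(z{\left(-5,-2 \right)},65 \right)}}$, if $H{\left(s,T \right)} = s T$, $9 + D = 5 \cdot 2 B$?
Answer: $\frac{31}{65} \approx 0.47692$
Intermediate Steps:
$D = 31$ ($D = -9 + 5 \cdot 2 \cdot 4 = -9 + 10 \cdot 4 = -9 + 40 = 31$)
$z{\left(Z,u \right)} = \frac{1}{31}$
$H{\left(s,T \right)} = T s$
$\frac{1}{H{\left(z{\left(-5,-2 \right)},65 \right)}} = \frac{1}{65 \cdot \frac{1}{31}} = \frac{1}{\frac{65}{31}} = \frac{31}{65}$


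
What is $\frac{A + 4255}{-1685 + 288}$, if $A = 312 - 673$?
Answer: $- \frac{354}{127} \approx -2.7874$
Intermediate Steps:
$A = -361$
$\frac{A + 4255}{-1685 + 288} = \frac{-361 + 4255}{-1685 + 288} = \frac{3894}{-1397} = 3894 \left(- \frac{1}{1397}\right) = - \frac{354}{127}$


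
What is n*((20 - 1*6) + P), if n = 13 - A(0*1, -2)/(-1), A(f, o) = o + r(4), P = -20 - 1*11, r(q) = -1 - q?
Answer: -102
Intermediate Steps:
P = -31 (P = -20 - 11 = -31)
A(f, o) = -5 + o (A(f, o) = o + (-1 - 1*4) = o + (-1 - 4) = o - 5 = -5 + o)
n = 6 (n = 13 - (-5 - 2)/(-1) = 13 - (-7)*(-1) = 13 - 1*7 = 13 - 7 = 6)
n*((20 - 1*6) + P) = 6*((20 - 1*6) - 31) = 6*((20 - 6) - 31) = 6*(14 - 31) = 6*(-17) = -102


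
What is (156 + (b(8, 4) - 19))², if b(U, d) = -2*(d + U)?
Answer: 12769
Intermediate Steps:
b(U, d) = -2*U - 2*d (b(U, d) = -2*(U + d) = -2*U - 2*d)
(156 + (b(8, 4) - 19))² = (156 + ((-2*8 - 2*4) - 19))² = (156 + ((-16 - 8) - 19))² = (156 + (-24 - 19))² = (156 - 43)² = 113² = 12769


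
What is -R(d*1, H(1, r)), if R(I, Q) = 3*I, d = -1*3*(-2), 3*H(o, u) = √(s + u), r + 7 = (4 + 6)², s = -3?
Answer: -18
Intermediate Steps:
r = 93 (r = -7 + (4 + 6)² = -7 + 10² = -7 + 100 = 93)
H(o, u) = √(-3 + u)/3
d = 6 (d = -3*(-2) = 6)
-R(d*1, H(1, r)) = -3*6*1 = -3*6 = -1*18 = -18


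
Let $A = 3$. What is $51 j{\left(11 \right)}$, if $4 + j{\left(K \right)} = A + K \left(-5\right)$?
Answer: $-2856$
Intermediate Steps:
$j{\left(K \right)} = -1 - 5 K$ ($j{\left(K \right)} = -4 + \left(3 + K \left(-5\right)\right) = -4 - \left(-3 + 5 K\right) = -1 - 5 K$)
$51 j{\left(11 \right)} = 51 \left(-1 - 55\right) = 51 \left(-56\right) = -2856$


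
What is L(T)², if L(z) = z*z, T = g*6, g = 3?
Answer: 104976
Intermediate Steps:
T = 18 (T = 3*6 = 18)
L(z) = z²
L(T)² = (18²)² = 324² = 104976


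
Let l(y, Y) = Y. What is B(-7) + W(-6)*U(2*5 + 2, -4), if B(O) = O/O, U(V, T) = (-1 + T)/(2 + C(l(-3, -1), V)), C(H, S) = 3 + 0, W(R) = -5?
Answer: 6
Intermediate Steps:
C(H, S) = 3
U(V, T) = -1/5 + T/5 (U(V, T) = (-1 + T)/(2 + 3) = (-1 + T)/5 = (-1 + T)*(1/5) = -1/5 + T/5)
B(O) = 1
B(-7) + W(-6)*U(2*5 + 2, -4) = 1 - 5*(-1/5 + (1/5)*(-4)) = 1 - 5*(-1/5 - 4/5) = 1 - 5*(-1) = 1 + 5 = 6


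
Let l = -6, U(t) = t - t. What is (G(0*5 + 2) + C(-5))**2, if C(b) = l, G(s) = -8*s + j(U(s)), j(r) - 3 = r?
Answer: 361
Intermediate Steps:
U(t) = 0
j(r) = 3 + r
G(s) = 3 - 8*s (G(s) = -8*s + (3 + 0) = -8*s + 3 = 3 - 8*s)
C(b) = -6
(G(0*5 + 2) + C(-5))**2 = ((3 - 8*(0*5 + 2)) - 6)**2 = ((3 - 8*(0 + 2)) - 6)**2 = ((3 - 8*2) - 6)**2 = ((3 - 16) - 6)**2 = (-13 - 6)**2 = (-19)**2 = 361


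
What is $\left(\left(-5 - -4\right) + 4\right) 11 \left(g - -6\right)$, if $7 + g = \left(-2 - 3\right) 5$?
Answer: $-858$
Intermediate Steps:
$g = -32$ ($g = -7 + \left(-2 - 3\right) 5 = -7 - 25 = -32$)
$\left(\left(-5 - -4\right) + 4\right) 11 \left(g - -6\right) = \left(\left(-5 - -4\right) + 4\right) 11 \left(-32 - -6\right) = \left(\left(-5 + 4\right) + 4\right) 11 \left(-32 + 6\right) = \left(-1 + 4\right) 11 \left(-26\right) = 3 \cdot 11 \left(-26\right) = 33 \left(-26\right) = -858$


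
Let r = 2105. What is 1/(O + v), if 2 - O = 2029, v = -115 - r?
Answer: -1/4247 ≈ -0.00023546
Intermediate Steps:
v = -2220 (v = -115 - 1*2105 = -115 - 2105 = -2220)
O = -2027 (O = 2 - 1*2029 = 2 - 2029 = -2027)
1/(O + v) = 1/(-2027 - 2220) = 1/(-4247) = -1/4247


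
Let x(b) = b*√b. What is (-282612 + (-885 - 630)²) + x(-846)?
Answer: 2012613 - 2538*I*√94 ≈ 2.0126e+6 - 24607.0*I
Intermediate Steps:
x(b) = b^(3/2)
(-282612 + (-885 - 630)²) + x(-846) = (-282612 + (-885 - 630)²) + (-846)^(3/2) = (-282612 + (-1515)²) - 2538*I*√94 = (-282612 + 2295225) - 2538*I*√94 = 2012613 - 2538*I*√94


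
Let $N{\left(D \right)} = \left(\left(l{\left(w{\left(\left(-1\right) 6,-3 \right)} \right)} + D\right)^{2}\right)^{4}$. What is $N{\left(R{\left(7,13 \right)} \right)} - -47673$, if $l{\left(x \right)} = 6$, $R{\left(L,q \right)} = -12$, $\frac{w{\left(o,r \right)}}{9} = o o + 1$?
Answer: $1727289$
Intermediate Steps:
$w{\left(o,r \right)} = 9 + 9 o^{2}$ ($w{\left(o,r \right)} = 9 \left(o o + 1\right) = 9 \left(o^{2} + 1\right) = 9 \left(1 + o^{2}\right) = 9 + 9 o^{2}$)
$N{\left(D \right)} = \left(6 + D\right)^{8}$ ($N{\left(D \right)} = \left(\left(6 + D\right)^{2}\right)^{4} = \left(6 + D\right)^{8}$)
$N{\left(R{\left(7,13 \right)} \right)} - -47673 = \left(6 - 12\right)^{8} - -47673 = \left(-6\right)^{8} + 47673 = 1679616 + 47673 = 1727289$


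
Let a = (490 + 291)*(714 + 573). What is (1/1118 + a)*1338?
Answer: 751791658143/559 ≈ 1.3449e+9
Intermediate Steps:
a = 1005147 (a = 781*1287 = 1005147)
(1/1118 + a)*1338 = (1/1118 + 1005147)*1338 = (1123754347/1118)*1338 = 751791658143/559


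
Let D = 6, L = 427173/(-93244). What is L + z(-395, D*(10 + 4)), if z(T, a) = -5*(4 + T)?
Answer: 181864847/93244 ≈ 1950.4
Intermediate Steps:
L = -427173/93244 (L = 427173*(-1/93244) = -427173/93244 ≈ -4.5812)
z(T, a) = -20 - 5*T
L + z(-395, D*(10 + 4)) = -427173/93244 + (-20 - 5*(-395)) = -427173/93244 + (-20 + 1975) = -427173/93244 + 1955 = 181864847/93244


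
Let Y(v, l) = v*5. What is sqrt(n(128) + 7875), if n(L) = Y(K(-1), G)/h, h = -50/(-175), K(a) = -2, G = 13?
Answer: 28*sqrt(10) ≈ 88.544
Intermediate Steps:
h = 2/7 (h = -50*(-1/175) = 2/7 ≈ 0.28571)
Y(v, l) = 5*v
n(L) = -35 (n(L) = (5*(-2))/(2/7) = -10*7/2 = -35)
sqrt(n(128) + 7875) = sqrt(-35 + 7875) = sqrt(7840) = 28*sqrt(10)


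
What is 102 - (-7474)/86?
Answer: 8123/43 ≈ 188.91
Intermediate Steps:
102 - (-7474)/86 = 102 - 74*(-101/86) = 102 + 3737/43 = 8123/43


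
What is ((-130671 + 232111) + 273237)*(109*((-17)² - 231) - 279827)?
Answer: -102476032885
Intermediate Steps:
((-130671 + 232111) + 273237)*(109*((-17)² - 231) - 279827) = (101440 + 273237)*(109*(289 - 231) - 279827) = 374677*(109*58 - 279827) = 374677*(6322 - 279827) = 374677*(-273505) = -102476032885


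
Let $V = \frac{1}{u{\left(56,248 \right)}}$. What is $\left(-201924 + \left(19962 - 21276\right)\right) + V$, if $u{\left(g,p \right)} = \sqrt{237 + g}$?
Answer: $-203238 + \frac{\sqrt{293}}{293} \approx -2.0324 \cdot 10^{5}$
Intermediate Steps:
$V = \frac{\sqrt{293}}{293}$ ($V = \frac{1}{\sqrt{237 + 56}} = \frac{1}{\sqrt{293}} = \frac{\sqrt{293}}{293} \approx 0.058421$)
$\left(-201924 + \left(19962 - 21276\right)\right) + V = \left(-201924 + \left(19962 - 21276\right)\right) + \frac{\sqrt{293}}{293} = \left(-201924 - 1314\right) + \frac{\sqrt{293}}{293} = -203238 + \frac{\sqrt{293}}{293}$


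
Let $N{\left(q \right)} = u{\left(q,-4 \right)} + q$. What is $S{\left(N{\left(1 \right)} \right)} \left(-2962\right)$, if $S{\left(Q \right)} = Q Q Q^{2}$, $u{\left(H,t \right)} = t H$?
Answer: $-239922$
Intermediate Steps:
$u{\left(H,t \right)} = H t$
$N{\left(q \right)} = - 3 q$ ($N{\left(q \right)} = q \left(-4\right) + q = - 4 q + q = - 3 q$)
$S{\left(Q \right)} = Q^{4}$ ($S{\left(Q \right)} = Q Q^{3} = Q^{4}$)
$S{\left(N{\left(1 \right)} \right)} \left(-2962\right) = \left(\left(-3\right) 1\right)^{4} \left(-2962\right) = \left(-3\right)^{4} \left(-2962\right) = 81 \left(-2962\right) = -239922$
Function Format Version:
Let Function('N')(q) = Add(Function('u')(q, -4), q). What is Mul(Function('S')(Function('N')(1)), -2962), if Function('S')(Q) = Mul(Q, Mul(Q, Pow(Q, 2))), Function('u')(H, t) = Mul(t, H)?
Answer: -239922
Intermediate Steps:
Function('u')(H, t) = Mul(H, t)
Function('N')(q) = Mul(-3, q) (Function('N')(q) = Add(Mul(q, -4), q) = Add(Mul(-4, q), q) = Mul(-3, q))
Function('S')(Q) = Pow(Q, 4) (Function('S')(Q) = Mul(Q, Pow(Q, 3)) = Pow(Q, 4))
Mul(Function('S')(Function('N')(1)), -2962) = Mul(Pow(Mul(-3, 1), 4), -2962) = Mul(Pow(-3, 4), -2962) = Mul(81, -2962) = -239922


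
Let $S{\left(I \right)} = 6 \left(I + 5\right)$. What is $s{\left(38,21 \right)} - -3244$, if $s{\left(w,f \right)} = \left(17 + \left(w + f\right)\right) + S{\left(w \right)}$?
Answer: $3578$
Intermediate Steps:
$S{\left(I \right)} = 30 + 6 I$ ($S{\left(I \right)} = 6 \left(5 + I\right) = 30 + 6 I$)
$s{\left(w,f \right)} = 47 + f + 7 w$ ($s{\left(w,f \right)} = \left(17 + \left(w + f\right)\right) + \left(30 + 6 w\right) = \left(17 + \left(f + w\right)\right) + \left(30 + 6 w\right) = \left(17 + f + w\right) + \left(30 + 6 w\right) = 47 + f + 7 w$)
$s{\left(38,21 \right)} - -3244 = \left(47 + 21 + 7 \cdot 38\right) - -3244 = \left(47 + 21 + 266\right) + 3244 = 334 + 3244 = 3578$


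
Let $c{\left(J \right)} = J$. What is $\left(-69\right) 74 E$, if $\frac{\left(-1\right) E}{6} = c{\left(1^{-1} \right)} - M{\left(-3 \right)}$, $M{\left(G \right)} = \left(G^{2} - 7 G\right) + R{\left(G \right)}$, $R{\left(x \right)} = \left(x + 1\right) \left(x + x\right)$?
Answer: $-1256076$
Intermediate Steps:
$R{\left(x \right)} = 2 x \left(1 + x\right)$ ($R{\left(x \right)} = \left(1 + x\right) 2 x = 2 x \left(1 + x\right)$)
$M{\left(G \right)} = G^{2} - 7 G + 2 G \left(1 + G\right)$ ($M{\left(G \right)} = \left(G^{2} - 7 G\right) + 2 G \left(1 + G\right) = G^{2} - 7 G + 2 G \left(1 + G\right)$)
$E = 246$ ($E = - 6 \left(1^{-1} - - 3 \left(-5 + 3 \left(-3\right)\right)\right) = - 6 \left(1 - - 3 \left(-5 - 9\right)\right) = - 6 \left(1 - \left(-3\right) \left(-14\right)\right) = - 6 \left(1 - 42\right) = \left(-6\right) \left(-41\right) = 246$)
$\left(-69\right) 74 E = \left(-69\right) 74 \cdot 246 = \left(-5106\right) 246 = -1256076$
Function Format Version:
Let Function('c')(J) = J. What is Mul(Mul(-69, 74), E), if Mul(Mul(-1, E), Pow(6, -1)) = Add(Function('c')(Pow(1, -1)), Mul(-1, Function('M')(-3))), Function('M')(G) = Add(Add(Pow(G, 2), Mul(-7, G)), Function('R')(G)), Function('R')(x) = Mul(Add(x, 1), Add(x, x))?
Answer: -1256076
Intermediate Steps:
Function('R')(x) = Mul(2, x, Add(1, x)) (Function('R')(x) = Mul(Add(1, x), Mul(2, x)) = Mul(2, x, Add(1, x)))
Function('M')(G) = Add(Pow(G, 2), Mul(-7, G), Mul(2, G, Add(1, G))) (Function('M')(G) = Add(Add(Pow(G, 2), Mul(-7, G)), Mul(2, G, Add(1, G))) = Add(Pow(G, 2), Mul(-7, G), Mul(2, G, Add(1, G))))
E = 246 (E = Mul(-6, Add(Pow(1, -1), Mul(-1, Mul(-3, Add(-5, Mul(3, -3)))))) = Mul(-6, Add(1, Mul(-1, Mul(-3, Add(-5, -9))))) = Mul(-6, Add(1, Mul(-1, Mul(-3, -14)))) = Mul(-6, Add(1, Mul(-1, 42))) = Mul(-6, Add(1, -42)) = Mul(-6, -41) = 246)
Mul(Mul(-69, 74), E) = Mul(Mul(-69, 74), 246) = Mul(-5106, 246) = -1256076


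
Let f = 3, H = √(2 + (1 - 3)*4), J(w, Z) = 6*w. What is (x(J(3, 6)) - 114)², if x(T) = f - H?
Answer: (111 + I*√6)² ≈ 12315.0 + 543.79*I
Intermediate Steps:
H = I*√6 (H = √(2 - 2*4) = √(2 - 8) = √(-6) = I*√6 ≈ 2.4495*I)
x(T) = 3 - I*√6
(x(J(3, 6)) - 114)² = ((3 - I*√6) - 114)² = (-111 - I*√6)²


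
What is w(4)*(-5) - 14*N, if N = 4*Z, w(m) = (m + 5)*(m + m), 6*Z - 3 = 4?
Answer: -1276/3 ≈ -425.33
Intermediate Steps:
Z = 7/6 (Z = 1/2 + (1/6)*4 = 1/2 + 2/3 = 7/6 ≈ 1.1667)
w(m) = 2*m*(5 + m) (w(m) = (5 + m)*(2*m) = 2*m*(5 + m))
N = 14/3 (N = 4*(7/6) = 14/3 ≈ 4.6667)
w(4)*(-5) - 14*N = (2*4*(5 + 4))*(-5) - 14*14/3 = (2*4*9)*(-5) - 196/3 = 72*(-5) - 196/3 = -360 - 196/3 = -1276/3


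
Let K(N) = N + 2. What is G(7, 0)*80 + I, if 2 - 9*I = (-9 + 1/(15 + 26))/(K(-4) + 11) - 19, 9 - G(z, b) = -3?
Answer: 3196277/3321 ≈ 962.44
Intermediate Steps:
G(z, b) = 12 (G(z, b) = 9 - 1*(-3) = 9 + 3 = 12)
K(N) = 2 + N
I = 8117/3321 (I = 2/9 - ((-9 + 1/(15 + 26))/((2 - 4) + 11) - 19)/9 = 2/9 - ((-9 + 1/41)/(-2 + 11) - 19)/9 = 2/9 - ((-9 + 1/41)/9 - 19)/9 = 2/9 - (-368/41*⅑ - 19)/9 = 2/9 - (-368/369 - 19)/9 = 2/9 - ⅑*(-7379/369) = 2/9 + 7379/3321 = 8117/3321 ≈ 2.4441)
G(7, 0)*80 + I = 12*80 + 8117/3321 = 960 + 8117/3321 = 3196277/3321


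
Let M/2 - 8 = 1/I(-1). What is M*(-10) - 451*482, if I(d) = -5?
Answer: -217538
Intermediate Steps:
M = 78/5 (M = 16 + 2/(-5) = 16 + 2*(-⅕) = 16 - ⅖ = 78/5 ≈ 15.600)
M*(-10) - 451*482 = (78/5)*(-10) - 451*482 = -156 - 217382 = -217538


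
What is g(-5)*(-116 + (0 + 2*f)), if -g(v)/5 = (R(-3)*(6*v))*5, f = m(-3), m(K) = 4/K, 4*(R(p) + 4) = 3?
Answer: 289250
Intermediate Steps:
R(p) = -13/4 (R(p) = -4 + (¼)*3 = -4 + ¾ = -13/4)
f = -4/3 (f = 4/(-3) = 4*(-⅓) = -4/3 ≈ -1.3333)
g(v) = 975*v/2 (g(v) = -5*(-39*v/2)*5 = -(-975)*v/2 = 975*v/2)
g(-5)*(-116 + (0 + 2*f)) = ((975/2)*(-5))*(-116 + (0 + 2*(-4/3))) = -4875*(-116 + (0 - 8/3))/2 = -4875*(-116 - 8/3)/2 = -4875/2*(-356/3) = 289250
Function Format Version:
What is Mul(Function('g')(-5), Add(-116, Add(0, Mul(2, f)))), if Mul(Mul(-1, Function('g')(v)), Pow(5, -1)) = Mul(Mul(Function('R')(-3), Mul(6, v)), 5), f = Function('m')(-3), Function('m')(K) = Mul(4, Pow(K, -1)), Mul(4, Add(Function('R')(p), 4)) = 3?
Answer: 289250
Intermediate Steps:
Function('R')(p) = Rational(-13, 4) (Function('R')(p) = Add(-4, Mul(Rational(1, 4), 3)) = Add(-4, Rational(3, 4)) = Rational(-13, 4))
f = Rational(-4, 3) (f = Mul(4, Pow(-3, -1)) = Mul(4, Rational(-1, 3)) = Rational(-4, 3) ≈ -1.3333)
Function('g')(v) = Mul(Rational(975, 2), v) (Function('g')(v) = Mul(-5, Mul(Mul(Rational(-13, 4), Mul(6, v)), 5)) = Mul(-5, Mul(Mul(Rational(-39, 2), v), 5)) = Mul(-5, Mul(Rational(-195, 2), v)) = Mul(Rational(975, 2), v))
Mul(Function('g')(-5), Add(-116, Add(0, Mul(2, f)))) = Mul(Mul(Rational(975, 2), -5), Add(-116, Add(0, Mul(2, Rational(-4, 3))))) = Mul(Rational(-4875, 2), Add(-116, Add(0, Rational(-8, 3)))) = Mul(Rational(-4875, 2), Add(-116, Rational(-8, 3))) = Mul(Rational(-4875, 2), Rational(-356, 3)) = 289250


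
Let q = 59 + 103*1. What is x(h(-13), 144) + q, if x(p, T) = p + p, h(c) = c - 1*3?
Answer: 130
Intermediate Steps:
q = 162 (q = 59 + 103 = 162)
h(c) = -3 + c (h(c) = c - 3 = -3 + c)
x(p, T) = 2*p
x(h(-13), 144) + q = 2*(-3 - 13) + 162 = 2*(-16) + 162 = -32 + 162 = 130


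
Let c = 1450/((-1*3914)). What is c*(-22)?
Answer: 15950/1957 ≈ 8.1502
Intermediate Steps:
c = -725/1957 (c = 1450/(-3914) = 1450*(-1/3914) = -725/1957 ≈ -0.37046)
c*(-22) = -725/1957*(-22) = 15950/1957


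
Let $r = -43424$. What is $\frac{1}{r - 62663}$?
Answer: $- \frac{1}{106087} \approx -9.4262 \cdot 10^{-6}$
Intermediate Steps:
$\frac{1}{r - 62663} = \frac{1}{-43424 - 62663} = \frac{1}{-106087} = - \frac{1}{106087}$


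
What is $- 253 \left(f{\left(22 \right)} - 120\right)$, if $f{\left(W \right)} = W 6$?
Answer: $-3036$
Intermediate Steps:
$f{\left(W \right)} = 6 W$
$- 253 \left(f{\left(22 \right)} - 120\right) = - 253 \left(6 \cdot 22 - 120\right) = - 253 \left(132 - 120\right) = \left(-253\right) 12 = -3036$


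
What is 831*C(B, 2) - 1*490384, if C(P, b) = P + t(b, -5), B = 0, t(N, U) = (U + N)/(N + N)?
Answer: -1964029/4 ≈ -4.9101e+5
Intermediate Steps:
t(N, U) = (N + U)/(2*N) (t(N, U) = (N + U)/((2*N)) = (N + U)*(1/(2*N)) = (N + U)/(2*N))
C(P, b) = P + (-5 + b)/(2*b) (C(P, b) = P + (b - 5)/(2*b) = P + (-5 + b)/(2*b))
831*C(B, 2) - 1*490384 = 831*(1/2 + 0 - 5/2/2) - 1*490384 = 831*(1/2 + 0 - 5/2*1/2) - 490384 = 831*(1/2 + 0 - 5/4) - 490384 = 831*(-3/4) - 490384 = -2493/4 - 490384 = -1964029/4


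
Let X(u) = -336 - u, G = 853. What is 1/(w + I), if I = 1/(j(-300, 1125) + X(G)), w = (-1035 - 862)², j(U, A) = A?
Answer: 64/230310975 ≈ 2.7789e-7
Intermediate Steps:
w = 3598609 (w = (-1897)² = 3598609)
I = -1/64 (I = 1/(1125 + (-336 - 1*853)) = 1/(1125 + (-336 - 853)) = 1/(1125 - 1189) = 1/(-64) = -1/64 ≈ -0.015625)
1/(w + I) = 1/(3598609 - 1/64) = 1/(230310975/64) = 64/230310975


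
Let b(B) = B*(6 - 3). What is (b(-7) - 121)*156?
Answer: -22152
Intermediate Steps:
b(B) = 3*B (b(B) = B*3 = 3*B)
(b(-7) - 121)*156 = (3*(-7) - 121)*156 = (-21 - 121)*156 = -142*156 = -22152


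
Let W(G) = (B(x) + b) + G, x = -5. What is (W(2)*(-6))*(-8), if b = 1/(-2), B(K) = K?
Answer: -168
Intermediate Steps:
b = -½ ≈ -0.50000
W(G) = -11/2 + G (W(G) = (-5 - ½) + G = -11/2 + G)
(W(2)*(-6))*(-8) = ((-11/2 + 2)*(-6))*(-8) = -7/2*(-6)*(-8) = 21*(-8) = -168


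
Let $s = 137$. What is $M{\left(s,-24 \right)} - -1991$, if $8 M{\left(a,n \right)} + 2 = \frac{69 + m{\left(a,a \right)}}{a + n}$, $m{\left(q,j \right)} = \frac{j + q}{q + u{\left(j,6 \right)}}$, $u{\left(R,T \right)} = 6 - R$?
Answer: $\frac{2699629}{1356} \approx 1990.9$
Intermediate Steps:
$m{\left(q,j \right)} = \frac{j + q}{6 + q - j}$ ($m{\left(q,j \right)} = \frac{j + q}{q - \left(-6 + j\right)} = \frac{j + q}{6 + q - j}$)
$M{\left(a,n \right)} = - \frac{1}{4} + \frac{69 + \frac{a}{3}}{8 \left(a + n\right)}$ ($M{\left(a,n \right)} = - \frac{1}{4} + \frac{\left(69 + \frac{a + a}{6 + a - a}\right) \frac{1}{a + n}}{8} = - \frac{1}{4} + \frac{\left(69 + \frac{2 a}{6}\right) \frac{1}{a + n}}{8} = - \frac{1}{4} + \frac{\left(69 + \frac{a}{3}\right) \frac{1}{a + n}}{8} = - \frac{1}{4} + \frac{\frac{1}{a + n} \left(69 + \frac{a}{3}\right)}{8} = - \frac{1}{4} + \frac{69 + \frac{a}{3}}{8 \left(a + n\right)}$)
$M{\left(s,-24 \right)} - -1991 = \frac{207 - -144 - 685}{24 \left(137 - 24\right)} - -1991 = \frac{207 + 144 - 685}{24 \cdot 113} + 1991 = \frac{1}{24} \cdot \frac{1}{113} \left(-334\right) + 1991 = - \frac{167}{1356} + 1991 = \frac{2699629}{1356}$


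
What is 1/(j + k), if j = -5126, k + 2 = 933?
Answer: -1/4195 ≈ -0.00023838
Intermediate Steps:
k = 931 (k = -2 + 933 = 931)
1/(j + k) = 1/(-5126 + 931) = 1/(-4195) = -1/4195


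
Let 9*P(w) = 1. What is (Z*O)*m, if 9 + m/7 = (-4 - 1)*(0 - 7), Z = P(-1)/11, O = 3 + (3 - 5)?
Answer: 182/99 ≈ 1.8384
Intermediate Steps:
P(w) = ⅑ (P(w) = (⅑)*1 = ⅑)
O = 1 (O = 3 - 2 = 1)
Z = 1/99 (Z = (⅑)/11 = (⅑)*(1/11) = 1/99 ≈ 0.010101)
m = 182 (m = -63 + 7*((-4 - 1)*(0 - 7)) = -63 + 7*(-5*(-7)) = -63 + 7*35 = -63 + 245 = 182)
(Z*O)*m = ((1/99)*1)*182 = (1/99)*182 = 182/99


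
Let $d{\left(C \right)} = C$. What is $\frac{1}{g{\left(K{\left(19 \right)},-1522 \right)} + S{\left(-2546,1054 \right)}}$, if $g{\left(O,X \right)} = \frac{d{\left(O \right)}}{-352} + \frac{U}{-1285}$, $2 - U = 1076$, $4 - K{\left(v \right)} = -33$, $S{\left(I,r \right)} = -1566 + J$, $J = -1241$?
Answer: $- \frac{452320}{1269331737} \approx -0.00035634$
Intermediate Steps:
$S{\left(I,r \right)} = -2807$ ($S{\left(I,r \right)} = -1566 - 1241 = -2807$)
$K{\left(v \right)} = 37$ ($K{\left(v \right)} = 4 - -33 = 4 + 33 = 37$)
$U = -1074$ ($U = 2 - 1076 = -1074$)
$g{\left(O,X \right)} = \frac{1074}{1285} - \frac{O}{352}$ ($g{\left(O,X \right)} = \frac{O}{-352} - \frac{1074}{-1285} = O \left(- \frac{1}{352}\right) - - \frac{1074}{1285} = - \frac{O}{352} + \frac{1074}{1285} = \frac{1074}{1285} - \frac{O}{352}$)
$\frac{1}{g{\left(K{\left(19 \right)},-1522 \right)} + S{\left(-2546,1054 \right)}} = \frac{1}{\left(\frac{1074}{1285} - \frac{37}{352}\right) - 2807} = \frac{1}{\frac{330503}{452320} - 2807} = \frac{1}{- \frac{1269331737}{452320}} = - \frac{452320}{1269331737}$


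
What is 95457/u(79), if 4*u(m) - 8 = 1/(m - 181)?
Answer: 38946456/815 ≈ 47787.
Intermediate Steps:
u(m) = 2 + 1/(4*(-181 + m)) (u(m) = 2 + 1/(4*(m - 181)) = 2 + 1/(4*(-181 + m)))
95457/u(79) = 95457/(((-1447 + 8*79)/(4*(-181 + 79)))) = 95457/(((¼)*(-1447 + 632)/(-102))) = 95457/(((¼)*(-1/102)*(-815))) = 95457/(815/408) = 95457*(408/815) = 38946456/815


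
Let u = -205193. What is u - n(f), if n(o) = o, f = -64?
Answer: -205129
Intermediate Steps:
u - n(f) = -205193 - 1*(-64) = -205193 + 64 = -205129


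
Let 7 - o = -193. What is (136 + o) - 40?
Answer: 296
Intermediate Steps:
o = 200 (o = 7 - 1*(-193) = 7 + 193 = 200)
(136 + o) - 40 = (136 + 200) - 40 = 336 - 40 = 296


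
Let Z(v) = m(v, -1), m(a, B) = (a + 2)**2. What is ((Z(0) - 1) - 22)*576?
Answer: -10944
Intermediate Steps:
m(a, B) = (2 + a)**2
Z(v) = (2 + v)**2
((Z(0) - 1) - 22)*576 = (((2 + 0)**2 - 1) - 22)*576 = ((2**2 - 1) - 22)*576 = ((4 - 1) - 22)*576 = (3 - 22)*576 = -19*576 = -10944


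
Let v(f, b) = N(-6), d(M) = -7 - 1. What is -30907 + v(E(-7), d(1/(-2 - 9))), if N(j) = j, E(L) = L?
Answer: -30913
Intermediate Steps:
d(M) = -8
v(f, b) = -6
-30907 + v(E(-7), d(1/(-2 - 9))) = -30907 - 6 = -30913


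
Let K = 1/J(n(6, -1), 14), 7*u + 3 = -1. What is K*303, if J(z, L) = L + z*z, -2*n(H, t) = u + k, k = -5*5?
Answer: 19796/11595 ≈ 1.7073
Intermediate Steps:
u = -4/7 (u = -3/7 + (⅐)*(-1) = -3/7 - ⅐ = -4/7 ≈ -0.57143)
k = -25
n(H, t) = 179/14 (n(H, t) = -(-4/7 - 25)/2 = -½*(-179/7) = 179/14)
J(z, L) = L + z²
K = 196/34785 (K = 1/(14 + (179/14)²) = 1/(14 + 32041/196) = 1/(34785/196) = 196/34785 ≈ 0.0056346)
K*303 = (196/34785)*303 = 19796/11595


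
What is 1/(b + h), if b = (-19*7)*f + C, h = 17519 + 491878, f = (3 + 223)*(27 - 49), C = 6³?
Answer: 1/1170889 ≈ 8.5405e-7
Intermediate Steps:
C = 216
f = -4972 (f = 226*(-22) = -4972)
h = 509397
b = 661492 (b = -19*7*(-4972) + 216 = -133*(-4972) + 216 = 661276 + 216 = 661492)
1/(b + h) = 1/(661492 + 509397) = 1/1170889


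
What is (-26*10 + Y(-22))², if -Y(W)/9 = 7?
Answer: 104329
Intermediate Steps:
Y(W) = -63 (Y(W) = -9*7 = -63)
(-26*10 + Y(-22))² = (-26*10 - 63)² = (-260 - 63)² = (-323)² = 104329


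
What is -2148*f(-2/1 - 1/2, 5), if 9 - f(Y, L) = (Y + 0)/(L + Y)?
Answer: -21480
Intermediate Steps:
f(Y, L) = 9 - Y/(L + Y) (f(Y, L) = 9 - (Y + 0)/(L + Y) = 9 - Y/(L + Y))
-2148*f(-2/1 - 1/2, 5) = -2148*(8*(-2/1 - 1/2) + 9*5)/(5 + (-2/1 - 1/2)) = -2148*(8*(-2*1 - 1*1/2) + 45)/(5 + (-2*1 - 1*1/2)) = -2148*(8*(-2 - 1/2) + 45)/(5 + (-2 - 1/2)) = -2148*(8*(-5/2) + 45)/(5 - 5/2) = -2148*(-20 + 45)/5/2 = -4296*25/5 = -2148*10 = -21480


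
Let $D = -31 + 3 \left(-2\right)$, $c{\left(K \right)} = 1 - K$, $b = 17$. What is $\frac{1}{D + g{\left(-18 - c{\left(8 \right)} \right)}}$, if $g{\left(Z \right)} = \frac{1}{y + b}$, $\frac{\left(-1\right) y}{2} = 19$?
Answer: $- \frac{21}{778} \approx -0.026992$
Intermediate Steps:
$y = -38$ ($y = \left(-2\right) 19 = -38$)
$D = -37$ ($D = -31 - 6 = -37$)
$g{\left(Z \right)} = - \frac{1}{21}$ ($g{\left(Z \right)} = \frac{1}{-38 + 17} = \frac{1}{-21} = - \frac{1}{21}$)
$\frac{1}{D + g{\left(-18 - c{\left(8 \right)} \right)}} = \frac{1}{-37 - \frac{1}{21}} = \frac{1}{- \frac{778}{21}} = - \frac{21}{778}$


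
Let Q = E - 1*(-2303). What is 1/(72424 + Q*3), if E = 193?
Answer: 1/79912 ≈ 1.2514e-5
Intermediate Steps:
Q = 2496 (Q = 193 - 1*(-2303) = 193 + 2303 = 2496)
1/(72424 + Q*3) = 1/(72424 + 2496*3) = 1/(72424 + 7488) = 1/79912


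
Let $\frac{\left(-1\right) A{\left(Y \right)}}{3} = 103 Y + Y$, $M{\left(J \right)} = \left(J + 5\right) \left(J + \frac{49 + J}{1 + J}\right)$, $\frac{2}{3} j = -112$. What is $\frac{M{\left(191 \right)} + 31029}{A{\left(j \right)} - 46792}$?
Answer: $\frac{34355}{2812} \approx 12.217$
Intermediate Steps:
$j = -168$ ($j = \frac{3}{2} \left(-112\right) = -168$)
$M{\left(J \right)} = \left(5 + J\right) \left(J + \frac{49 + J}{1 + J}\right)$
$A{\left(Y \right)} = - 312 Y$ ($A{\left(Y \right)} = - 3 \left(103 Y + Y\right) = - 3 \cdot 104 Y = - 312 Y$)
$\frac{M{\left(191 \right)} + 31029}{A{\left(j \right)} - 46792} = \frac{\frac{245 + 191^{3} + 7 \cdot 191^{2} + 59 \cdot 191}{1 + 191} + 31029}{\left(-312\right) \left(-168\right) - 46792} = \frac{\frac{245 + 6967871 + 7 \cdot 36481 + 11269}{192} + 31029}{52416 - 46792} = \frac{\frac{245 + 6967871 + 255367 + 11269}{192} + 31029}{5624} = \left(\frac{1}{192} \cdot 7234752 + 31029\right) \frac{1}{5624} = \left(37681 + 31029\right) \frac{1}{5624} = 68710 \cdot \frac{1}{5624} = \frac{34355}{2812}$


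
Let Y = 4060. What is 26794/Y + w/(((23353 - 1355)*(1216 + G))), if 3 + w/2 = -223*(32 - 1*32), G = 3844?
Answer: 74560922509/11297952820 ≈ 6.5995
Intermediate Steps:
w = -6 (w = -6 + 2*(-223*(32 - 1*32)) = -6 + 2*(-223*(32 - 32)) = -6 + 2*(-223*0) = -6 + 2*0 = -6 + 0 = -6)
26794/Y + w/(((23353 - 1355)*(1216 + G))) = 26794/4060 - 6*1/((1216 + 3844)*(23353 - 1355)) = 26794*(1/4060) - 6/(21998*5060) = 13397/2030 - 6/111309880 = 13397/2030 - 6*1/111309880 = 13397/2030 - 3/55654940 = 74560922509/11297952820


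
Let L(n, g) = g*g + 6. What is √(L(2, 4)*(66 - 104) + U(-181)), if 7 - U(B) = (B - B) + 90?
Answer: I*√919 ≈ 30.315*I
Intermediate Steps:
L(n, g) = 6 + g² (L(n, g) = g² + 6 = 6 + g²)
U(B) = -83 (U(B) = 7 - ((B - B) + 90) = 7 - (0 + 90) = 7 - 1*90 = 7 - 90 = -83)
√(L(2, 4)*(66 - 104) + U(-181)) = √((6 + 4²)*(66 - 104) - 83) = √((6 + 16)*(-38) - 83) = √(22*(-38) - 83) = √(-836 - 83) = √(-919) = I*√919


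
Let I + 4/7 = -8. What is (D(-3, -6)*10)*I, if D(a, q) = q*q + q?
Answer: -18000/7 ≈ -2571.4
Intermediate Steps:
I = -60/7 (I = -4/7 - 8 = -60/7 ≈ -8.5714)
D(a, q) = q + q² (D(a, q) = q² + q = q + q²)
(D(-3, -6)*10)*I = (-6*(1 - 6)*10)*(-60/7) = (-6*(-5)*10)*(-60/7) = (30*10)*(-60/7) = 300*(-60/7) = -18000/7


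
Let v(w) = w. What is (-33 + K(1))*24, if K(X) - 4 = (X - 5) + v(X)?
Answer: -768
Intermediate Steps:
K(X) = -1 + 2*X (K(X) = 4 + ((X - 5) + X) = 4 + ((-5 + X) + X) = 4 + (-5 + 2*X) = -1 + 2*X)
(-33 + K(1))*24 = (-33 + (-1 + 2*1))*24 = (-33 + (-1 + 2))*24 = (-33 + 1)*24 = -32*24 = -768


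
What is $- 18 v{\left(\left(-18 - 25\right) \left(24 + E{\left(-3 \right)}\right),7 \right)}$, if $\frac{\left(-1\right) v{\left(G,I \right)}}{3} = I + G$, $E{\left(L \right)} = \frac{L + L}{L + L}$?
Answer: $-57672$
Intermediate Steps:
$E{\left(L \right)} = 1$ ($E{\left(L \right)} = \frac{2 L}{2 L} = 2 L \frac{1}{2 L} = 1$)
$v{\left(G,I \right)} = - 3 G - 3 I$ ($v{\left(G,I \right)} = - 3 \left(I + G\right) = - 3 \left(G + I\right) = - 3 G - 3 I$)
$- 18 v{\left(\left(-18 - 25\right) \left(24 + E{\left(-3 \right)}\right),7 \right)} = - 18 \left(- 3 \left(-18 - 25\right) \left(24 + 1\right) - 21\right) = - 18 \left(- 3 \left(\left(-43\right) 25\right) - 21\right) = - 18 \left(\left(-3\right) \left(-1075\right) - 21\right) = - 18 \left(3225 - 21\right) = \left(-18\right) 3204 = -57672$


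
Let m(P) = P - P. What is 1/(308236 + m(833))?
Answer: 1/308236 ≈ 3.2443e-6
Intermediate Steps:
m(P) = 0
1/(308236 + m(833)) = 1/(308236 + 0) = 1/308236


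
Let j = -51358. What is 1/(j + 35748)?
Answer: -1/15610 ≈ -6.4061e-5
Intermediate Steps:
1/(j + 35748) = 1/(-51358 + 35748) = 1/(-15610) = -1/15610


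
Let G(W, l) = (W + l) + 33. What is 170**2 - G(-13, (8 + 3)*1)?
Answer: 28869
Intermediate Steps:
G(W, l) = 33 + W + l
170**2 - G(-13, (8 + 3)*1) = 170**2 - (33 - 13 + (8 + 3)*1) = 28900 - (33 - 13 + 11*1) = 28900 - (33 - 13 + 11) = 28900 - 1*31 = 28900 - 31 = 28869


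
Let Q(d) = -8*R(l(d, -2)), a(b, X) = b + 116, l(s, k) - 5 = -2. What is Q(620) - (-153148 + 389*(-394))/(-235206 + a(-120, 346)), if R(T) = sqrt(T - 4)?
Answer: -153207/117605 - 8*I ≈ -1.3027 - 8.0*I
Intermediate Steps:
l(s, k) = 3 (l(s, k) = 5 - 2 = 3)
R(T) = sqrt(-4 + T)
a(b, X) = 116 + b
Q(d) = -8*I (Q(d) = -8*sqrt(-4 + 3) = -8*I)
Q(620) - (-153148 + 389*(-394))/(-235206 + a(-120, 346)) = -8*I - (-153148 + 389*(-394))/(-235206 + (116 - 120)) = -8*I - (-153148 - 153266)/(-235206 - 4) = -8*I - (-306414)/(-235210) = -8*I - (-306414)*(-1)/235210 = -8*I - 1*153207/117605 = -8*I - 153207/117605 = -153207/117605 - 8*I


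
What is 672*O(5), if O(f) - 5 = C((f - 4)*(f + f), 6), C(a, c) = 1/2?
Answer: 3696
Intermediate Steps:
C(a, c) = ½
O(f) = 11/2 (O(f) = 5 + ½ = 11/2)
672*O(5) = 672*(11/2) = 3696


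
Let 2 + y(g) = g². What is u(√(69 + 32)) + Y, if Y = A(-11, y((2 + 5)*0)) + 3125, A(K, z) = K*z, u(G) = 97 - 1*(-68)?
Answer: 3312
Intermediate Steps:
u(G) = 165 (u(G) = 97 + 68 = 165)
y(g) = -2 + g²
Y = 3147 (Y = -11*(-2 + ((2 + 5)*0)²) + 3125 = -11*(-2 + (7*0)²) + 3125 = -11*(-2 + 0²) + 3125 = -11*(-2 + 0) + 3125 = -11*(-2) + 3125 = 22 + 3125 = 3147)
u(√(69 + 32)) + Y = 165 + 3147 = 3312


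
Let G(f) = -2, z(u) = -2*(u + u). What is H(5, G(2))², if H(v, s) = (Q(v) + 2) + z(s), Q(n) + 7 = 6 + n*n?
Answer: 1156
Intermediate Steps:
z(u) = -4*u
Q(n) = -1 + n² (Q(n) = -7 + (6 + n*n) = -7 + (6 + n²) = -1 + n²)
H(v, s) = 1 + v² - 4*s (H(v, s) = ((-1 + v²) + 2) - 4*s = (1 + v²) - 4*s = 1 + v² - 4*s)
H(5, G(2))² = (1 + 5² - 4*(-2))² = (1 + 25 + 8)² = 34² = 1156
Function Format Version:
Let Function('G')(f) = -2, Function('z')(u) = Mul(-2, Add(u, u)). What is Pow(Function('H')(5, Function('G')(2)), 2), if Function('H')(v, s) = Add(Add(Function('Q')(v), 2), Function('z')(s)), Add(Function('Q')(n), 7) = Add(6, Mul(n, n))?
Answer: 1156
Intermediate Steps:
Function('z')(u) = Mul(-4, u) (Function('z')(u) = Mul(-2, Mul(2, u)) = Mul(-4, u))
Function('Q')(n) = Add(-1, Pow(n, 2)) (Function('Q')(n) = Add(-7, Add(6, Mul(n, n))) = Add(-7, Add(6, Pow(n, 2))) = Add(-1, Pow(n, 2)))
Function('H')(v, s) = Add(1, Pow(v, 2), Mul(-4, s)) (Function('H')(v, s) = Add(Add(Add(-1, Pow(v, 2)), 2), Mul(-4, s)) = Add(Add(1, Pow(v, 2)), Mul(-4, s)) = Add(1, Pow(v, 2), Mul(-4, s)))
Pow(Function('H')(5, Function('G')(2)), 2) = Pow(Add(1, Pow(5, 2), Mul(-4, -2)), 2) = Pow(Add(1, 25, 8), 2) = Pow(34, 2) = 1156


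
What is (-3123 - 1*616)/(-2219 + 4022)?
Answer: -3739/1803 ≈ -2.0738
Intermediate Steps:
(-3123 - 1*616)/(-2219 + 4022) = (-3123 - 616)/1803 = -3739*1/1803 = -3739/1803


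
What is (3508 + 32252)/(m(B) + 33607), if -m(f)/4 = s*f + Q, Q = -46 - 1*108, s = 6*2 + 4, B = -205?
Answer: 11920/15781 ≈ 0.75534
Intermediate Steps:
s = 16 (s = 12 + 4 = 16)
Q = -154 (Q = -46 - 108 = -154)
m(f) = 616 - 64*f (m(f) = -4*(16*f - 154) = -4*(-154 + 16*f) = 616 - 64*f)
(3508 + 32252)/(m(B) + 33607) = (3508 + 32252)/((616 - 64*(-205)) + 33607) = 35760/((616 + 13120) + 33607) = 35760/(13736 + 33607) = 35760/47343 = 35760*(1/47343) = 11920/15781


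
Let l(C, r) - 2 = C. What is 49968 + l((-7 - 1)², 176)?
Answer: 50034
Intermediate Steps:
l(C, r) = 2 + C
49968 + l((-7 - 1)², 176) = 49968 + (2 + (-7 - 1)²) = 49968 + (2 + (-8)²) = 49968 + (2 + 64) = 49968 + 66 = 50034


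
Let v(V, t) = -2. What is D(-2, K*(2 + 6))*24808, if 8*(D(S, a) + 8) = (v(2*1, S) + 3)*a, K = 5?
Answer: -74424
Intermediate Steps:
D(S, a) = -8 + a/8 (D(S, a) = -8 + ((-2 + 3)*a)/8 = -8 + (1*a)/8 = -8 + a/8)
D(-2, K*(2 + 6))*24808 = (-8 + (5*(2 + 6))/8)*24808 = (-8 + (5*8)/8)*24808 = (-8 + (⅛)*40)*24808 = (-8 + 5)*24808 = -3*24808 = -74424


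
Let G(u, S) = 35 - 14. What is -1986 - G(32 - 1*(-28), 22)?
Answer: -2007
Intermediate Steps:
G(u, S) = 21
-1986 - G(32 - 1*(-28), 22) = -1986 - 1*21 = -1986 - 21 = -2007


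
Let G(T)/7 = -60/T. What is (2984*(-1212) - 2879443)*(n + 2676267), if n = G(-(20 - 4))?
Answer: -69541349771823/4 ≈ -1.7385e+13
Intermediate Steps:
G(T) = -420/T (G(T) = 7*(-60/T) = -420/T)
n = 105/4 (n = -420*(-1/(20 - 4)) = -420/((-1*16)) = -420/(-16) = -420*(-1/16) = 105/4 ≈ 26.250)
(2984*(-1212) - 2879443)*(n + 2676267) = (2984*(-1212) - 2879443)*(105/4 + 2676267) = (-3616608 - 2879443)*(10705173/4) = -6496051*10705173/4 = -69541349771823/4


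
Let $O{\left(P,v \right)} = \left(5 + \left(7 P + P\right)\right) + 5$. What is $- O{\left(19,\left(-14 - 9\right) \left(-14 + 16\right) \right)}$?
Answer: $-162$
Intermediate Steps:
$O{\left(P,v \right)} = 10 + 8 P$ ($O{\left(P,v \right)} = \left(5 + 8 P\right) + 5 = 10 + 8 P$)
$- O{\left(19,\left(-14 - 9\right) \left(-14 + 16\right) \right)} = - (10 + 8 \cdot 19) = - (10 + 152) = \left(-1\right) 162 = -162$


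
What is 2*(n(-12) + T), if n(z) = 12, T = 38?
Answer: 100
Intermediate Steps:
2*(n(-12) + T) = 2*(12 + 38) = 2*50 = 100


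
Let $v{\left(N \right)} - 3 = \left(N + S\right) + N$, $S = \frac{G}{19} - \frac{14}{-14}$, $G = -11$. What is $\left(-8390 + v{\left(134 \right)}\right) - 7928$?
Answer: $- \frac{304885}{19} \approx -16047.0$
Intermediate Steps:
$S = \frac{8}{19}$ ($S = - \frac{11}{19} - \frac{14}{-14} = \left(-11\right) \frac{1}{19} - -1 = - \frac{11}{19} + 1 = \frac{8}{19} \approx 0.42105$)
$v{\left(N \right)} = \frac{65}{19} + 2 N$ ($v{\left(N \right)} = 3 + \left(\left(N + \frac{8}{19}\right) + N\right) = 3 + \left(\left(\frac{8}{19} + N\right) + N\right) = 3 + \left(\frac{8}{19} + 2 N\right) = \frac{65}{19} + 2 N$)
$\left(-8390 + v{\left(134 \right)}\right) - 7928 = \left(-8390 + \left(\frac{65}{19} + 2 \cdot 134\right)\right) - 7928 = \left(-8390 + \left(\frac{65}{19} + 268\right)\right) - 7928 = \left(-8390 + \frac{5157}{19}\right) - 7928 = - \frac{154253}{19} - 7928 = - \frac{304885}{19}$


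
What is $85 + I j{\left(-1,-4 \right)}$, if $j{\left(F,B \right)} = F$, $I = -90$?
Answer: $175$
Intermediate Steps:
$85 + I j{\left(-1,-4 \right)} = 85 - -90 = 85 + 90 = 175$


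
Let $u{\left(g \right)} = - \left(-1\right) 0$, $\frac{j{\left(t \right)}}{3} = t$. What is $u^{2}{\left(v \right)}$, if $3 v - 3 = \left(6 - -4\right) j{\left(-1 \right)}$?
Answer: $0$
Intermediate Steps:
$j{\left(t \right)} = 3 t$
$v = -9$ ($v = 1 + \frac{\left(6 - -4\right) 3 \left(-1\right)}{3} = 1 + \frac{\left(6 + 4\right) \left(-3\right)}{3} = 1 + \frac{10 \left(-3\right)}{3} = 1 + \frac{1}{3} \left(-30\right) = 1 - 10 = -9$)
$u{\left(g \right)} = 0$ ($u{\left(g \right)} = \left(-1\right) 0 = 0$)
$u^{2}{\left(v \right)} = 0^{2} = 0$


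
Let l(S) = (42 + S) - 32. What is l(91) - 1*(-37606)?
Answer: 37707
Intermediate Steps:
l(S) = 10 + S
l(91) - 1*(-37606) = (10 + 91) - 1*(-37606) = 101 + 37606 = 37707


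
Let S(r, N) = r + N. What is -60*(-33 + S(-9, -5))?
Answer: 2820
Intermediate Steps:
S(r, N) = N + r
-60*(-33 + S(-9, -5)) = -60*(-33 + (-5 - 9)) = -60*(-33 - 14) = -60*(-47) = -1*(-2820) = 2820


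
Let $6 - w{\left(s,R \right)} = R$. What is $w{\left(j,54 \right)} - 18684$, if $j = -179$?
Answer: $-18732$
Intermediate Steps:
$w{\left(s,R \right)} = 6 - R$
$w{\left(j,54 \right)} - 18684 = \left(6 - 54\right) - 18684 = -48 - 18684 = -18732$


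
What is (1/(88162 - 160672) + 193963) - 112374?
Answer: 5916018389/72510 ≈ 81589.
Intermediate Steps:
(1/(88162 - 160672) + 193963) - 112374 = (1/(-72510) + 193963) - 112374 = (-1/72510 + 193963) - 112374 = 14064257129/72510 - 112374 = 5916018389/72510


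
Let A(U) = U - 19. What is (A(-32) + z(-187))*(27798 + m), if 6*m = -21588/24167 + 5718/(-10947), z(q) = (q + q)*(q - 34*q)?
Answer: -5657742990654039075/88185383 ≈ -6.4157e+10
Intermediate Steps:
z(q) = -66*q² (z(q) = (2*q)*(-33*q) = -66*q²)
A(U) = -19 + U
m = -62418457/264556149 (m = (-21588/24167 + 5718/(-10947))/6 = (-21588*1/24167 + 5718*(-1/10947))/6 = (-21588/24167 - 1906/3649)/6 = (⅙)*(-124836914/88185383) = -62418457/264556149 ≈ -0.23594)
(A(-32) + z(-187))*(27798 + m) = ((-19 - 32) - 66*(-187)²)*(27798 - 62418457/264556149) = (-51 - 66*34969)*(7354069411445/264556149) = (-51 - 2307954)*(7354069411445/264556149) = -2308005*7354069411445/264556149 = -5657742990654039075/88185383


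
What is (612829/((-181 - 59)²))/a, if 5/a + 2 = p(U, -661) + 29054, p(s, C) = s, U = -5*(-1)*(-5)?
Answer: 17788587383/288000 ≈ 61766.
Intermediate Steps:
U = -25 (U = 5*(-5) = -25)
a = 5/29027 (a = 5/(-2 + (-25 + 29054)) = 5/(-2 + 29029) = 5/29027 ≈ 0.00017225)
(612829/((-181 - 59)²))/a = (612829/((-181 - 59)²))/(5/29027) = (612829/((-240)²))*(29027/5) = (612829/57600)*(29027/5) = 17788587383/288000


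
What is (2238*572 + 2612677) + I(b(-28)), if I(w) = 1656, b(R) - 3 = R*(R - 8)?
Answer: 3894469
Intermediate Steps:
b(R) = 3 + R*(-8 + R) (b(R) = 3 + R*(R - 8) = 3 + R*(-8 + R))
(2238*572 + 2612677) + I(b(-28)) = (2238*572 + 2612677) + 1656 = (1280136 + 2612677) + 1656 = 3892813 + 1656 = 3894469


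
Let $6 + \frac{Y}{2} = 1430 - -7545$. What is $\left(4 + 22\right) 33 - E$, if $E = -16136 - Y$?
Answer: $34932$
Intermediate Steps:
$Y = 17938$ ($Y = -12 + 2 \left(1430 - -7545\right) = -12 + 2 \left(1430 + 7545\right) = -12 + 2 \cdot 8975 = -12 + 17950 = 17938$)
$E = -34074$ ($E = -16136 - 17938 = -34074$)
$\left(4 + 22\right) 33 - E = \left(4 + 22\right) 33 - -34074 = 26 \cdot 33 + 34074 = 858 + 34074 = 34932$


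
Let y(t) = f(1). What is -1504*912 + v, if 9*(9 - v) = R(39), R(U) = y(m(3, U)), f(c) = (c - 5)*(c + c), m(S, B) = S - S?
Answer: -12344743/9 ≈ -1.3716e+6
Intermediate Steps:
m(S, B) = 0
f(c) = 2*c*(-5 + c) (f(c) = (-5 + c)*(2*c) = 2*c*(-5 + c))
y(t) = -8 (y(t) = 2*1*(-5 + 1) = 2*1*(-4) = -8)
R(U) = -8
v = 89/9 (v = 9 - ⅑*(-8) = 9 + 8/9 = 89/9 ≈ 9.8889)
-1504*912 + v = -1504*912 + 89/9 = -1371648 + 89/9 = -12344743/9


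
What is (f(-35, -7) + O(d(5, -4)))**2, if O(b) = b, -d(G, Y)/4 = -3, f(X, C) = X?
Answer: 529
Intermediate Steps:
d(G, Y) = 12 (d(G, Y) = -4*(-3) = 12)
(f(-35, -7) + O(d(5, -4)))**2 = (-35 + 12)**2 = (-23)**2 = 529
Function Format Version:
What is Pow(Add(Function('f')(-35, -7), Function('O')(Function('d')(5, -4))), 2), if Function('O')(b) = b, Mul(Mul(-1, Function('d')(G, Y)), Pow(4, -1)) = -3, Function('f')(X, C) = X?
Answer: 529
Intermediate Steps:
Function('d')(G, Y) = 12 (Function('d')(G, Y) = Mul(-4, -3) = 12)
Pow(Add(Function('f')(-35, -7), Function('O')(Function('d')(5, -4))), 2) = Pow(Add(-35, 12), 2) = Pow(-23, 2) = 529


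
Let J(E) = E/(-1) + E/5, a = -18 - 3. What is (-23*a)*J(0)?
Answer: 0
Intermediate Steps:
a = -21
J(E) = -4*E/5 (J(E) = E*(-1) + E*(⅕) = -E + E/5 = -4*E/5)
(-23*a)*J(0) = (-23*(-21))*(-⅘*0) = 483*0 = 0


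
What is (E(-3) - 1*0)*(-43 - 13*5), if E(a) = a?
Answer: 324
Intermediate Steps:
(E(-3) - 1*0)*(-43 - 13*5) = (-3 - 1*0)*(-43 - 13*5) = (-3 + 0)*(-43 - 65) = -3*(-108) = 324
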